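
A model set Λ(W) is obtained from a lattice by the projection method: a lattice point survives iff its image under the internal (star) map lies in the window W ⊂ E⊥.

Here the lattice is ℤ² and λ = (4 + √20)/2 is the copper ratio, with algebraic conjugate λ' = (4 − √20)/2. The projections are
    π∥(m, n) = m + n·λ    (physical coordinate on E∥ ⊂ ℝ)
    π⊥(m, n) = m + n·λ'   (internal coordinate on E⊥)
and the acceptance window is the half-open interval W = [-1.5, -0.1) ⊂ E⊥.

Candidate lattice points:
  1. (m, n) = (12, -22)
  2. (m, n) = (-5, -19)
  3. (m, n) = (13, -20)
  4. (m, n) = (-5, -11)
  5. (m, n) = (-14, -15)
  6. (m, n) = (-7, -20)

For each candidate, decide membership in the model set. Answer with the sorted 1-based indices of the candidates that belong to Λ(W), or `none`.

2

λ' = (4−√20)/2 ≈ -0.2361.
[1] lift (12,-22): star map gives 17.1935; window check -1.5 ≤ 17.1935 < -0.1 is false → out
[2] lift (-5,-19): star map gives -0.5147; window check -1.5 ≤ -0.5147 < -0.1 is true → IN Λ
[3] lift (13,-20): star map gives 17.7214; window check -1.5 ≤ 17.7214 < -0.1 is false → out
[4] lift (-5,-11): star map gives -2.4033; window check -1.5 ≤ -2.4033 < -0.1 is false → out
[5] lift (-14,-15): star map gives -10.4590; window check -1.5 ≤ -10.4590 < -0.1 is false → out
[6] lift (-7,-20): star map gives -2.2786; window check -1.5 ≤ -2.2786 < -0.1 is false → out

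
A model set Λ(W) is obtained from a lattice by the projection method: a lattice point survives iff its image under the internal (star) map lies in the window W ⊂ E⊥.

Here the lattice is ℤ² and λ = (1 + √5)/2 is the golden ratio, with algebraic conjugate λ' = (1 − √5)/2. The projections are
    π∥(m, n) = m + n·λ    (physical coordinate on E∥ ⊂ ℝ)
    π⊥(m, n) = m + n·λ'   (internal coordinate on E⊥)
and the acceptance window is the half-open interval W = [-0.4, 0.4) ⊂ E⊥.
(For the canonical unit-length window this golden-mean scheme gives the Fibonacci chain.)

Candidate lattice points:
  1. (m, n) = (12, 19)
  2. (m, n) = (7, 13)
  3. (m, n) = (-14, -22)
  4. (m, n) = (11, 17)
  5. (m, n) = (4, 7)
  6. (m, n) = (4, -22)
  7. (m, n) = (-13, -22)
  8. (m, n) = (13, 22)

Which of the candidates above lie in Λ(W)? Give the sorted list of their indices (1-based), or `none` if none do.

1, 5

λ' = (1−√5)/2 ≈ -0.61803.
#1 (12,19): internal coord 12 + (19)·λ' = +0.25735; +0.25735 ∈ [-0.4, 0.4) → IN Λ
#2 (7,13): internal coord 7 + (13)·λ' = -1.03444; -1.03444 ∉ [-0.4, 0.4) → out
#3 (-14,-22): internal coord -14 + (-22)·λ' = -0.40325; -0.40325 ∉ [-0.4, 0.4) → out
#4 (11,17): internal coord 11 + (17)·λ' = +0.49342; +0.49342 ∉ [-0.4, 0.4) → out
#5 (4,7): internal coord 4 + (7)·λ' = -0.32624; -0.32624 ∈ [-0.4, 0.4) → IN Λ
#6 (4,-22): internal coord 4 + (-22)·λ' = +17.59675; +17.59675 ∉ [-0.4, 0.4) → out
#7 (-13,-22): internal coord -13 + (-22)·λ' = +0.59675; +0.59675 ∉ [-0.4, 0.4) → out
#8 (13,22): internal coord 13 + (22)·λ' = -0.59675; -0.59675 ∉ [-0.4, 0.4) → out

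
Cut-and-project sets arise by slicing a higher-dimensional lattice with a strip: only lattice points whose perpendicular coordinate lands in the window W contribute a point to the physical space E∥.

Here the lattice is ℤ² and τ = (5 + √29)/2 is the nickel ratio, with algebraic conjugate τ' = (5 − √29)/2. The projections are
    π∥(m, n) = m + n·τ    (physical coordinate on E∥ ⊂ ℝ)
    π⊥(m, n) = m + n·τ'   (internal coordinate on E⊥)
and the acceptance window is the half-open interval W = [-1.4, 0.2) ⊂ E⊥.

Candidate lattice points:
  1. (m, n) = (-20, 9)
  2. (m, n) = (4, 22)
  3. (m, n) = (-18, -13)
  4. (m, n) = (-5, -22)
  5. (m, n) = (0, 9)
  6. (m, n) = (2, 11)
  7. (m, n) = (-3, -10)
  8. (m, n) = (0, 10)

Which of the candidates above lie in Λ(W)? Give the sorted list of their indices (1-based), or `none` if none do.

Numerically τ ≈ 5.1926 and τ' = −1/τ ≈ -0.1926.
candidate 1: (m,n)=(-20,9) → π∥ = -20+9·τ ≈ 26.7332, π⊥ = -20+9·τ' ≈ -21.7332 ∉ [-1.4, 0.2) ⇒ out
candidate 2: (m,n)=(4,22) → π∥ = 4+22·τ ≈ 118.2368, π⊥ = 4+22·τ' ≈ -0.2368 ∈ [-1.4, 0.2) ⇒ IN Λ
candidate 3: (m,n)=(-18,-13) → π∥ = -18-13·τ ≈ -85.5036, π⊥ = -18-13·τ' ≈ -15.4964 ∉ [-1.4, 0.2) ⇒ out
candidate 4: (m,n)=(-5,-22) → π∥ = -5-22·τ ≈ -119.2368, π⊥ = -5-22·τ' ≈ -0.7632 ∈ [-1.4, 0.2) ⇒ IN Λ
candidate 5: (m,n)=(0,9) → π∥ = 0+9·τ ≈ 46.7332, π⊥ = 0+9·τ' ≈ -1.7332 ∉ [-1.4, 0.2) ⇒ out
candidate 6: (m,n)=(2,11) → π∥ = 2+11·τ ≈ 59.1184, π⊥ = 2+11·τ' ≈ -0.1184 ∈ [-1.4, 0.2) ⇒ IN Λ
candidate 7: (m,n)=(-3,-10) → π∥ = -3-10·τ ≈ -54.9258, π⊥ = -3-10·τ' ≈ -1.0742 ∈ [-1.4, 0.2) ⇒ IN Λ
candidate 8: (m,n)=(0,10) → π∥ = 0+10·τ ≈ 51.9258, π⊥ = 0+10·τ' ≈ -1.9258 ∉ [-1.4, 0.2) ⇒ out

2, 4, 6, 7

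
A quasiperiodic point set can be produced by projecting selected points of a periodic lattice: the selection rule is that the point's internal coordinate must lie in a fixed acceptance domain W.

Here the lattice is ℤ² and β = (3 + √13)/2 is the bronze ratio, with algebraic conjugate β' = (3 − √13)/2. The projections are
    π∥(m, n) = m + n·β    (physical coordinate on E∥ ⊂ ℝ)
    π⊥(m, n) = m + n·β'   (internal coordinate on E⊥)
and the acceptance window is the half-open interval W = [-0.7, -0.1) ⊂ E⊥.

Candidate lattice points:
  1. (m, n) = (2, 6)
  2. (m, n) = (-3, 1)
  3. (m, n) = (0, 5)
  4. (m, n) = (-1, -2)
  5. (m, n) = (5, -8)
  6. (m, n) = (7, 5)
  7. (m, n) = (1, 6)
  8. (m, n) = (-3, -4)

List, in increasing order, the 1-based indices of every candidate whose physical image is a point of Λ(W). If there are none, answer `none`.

Compute β' = (3−√13)/2 = -0.302776, so π⊥(m,n) = m -0.302776·n.
[1] lift (2,6): star map gives 0.183346; window check -0.7 ≤ 0.183346 < -0.1 is false → out
[2] lift (-3,1): star map gives -3.302776; window check -0.7 ≤ -3.302776 < -0.1 is false → out
[3] lift (0,5): star map gives -1.513878; window check -0.7 ≤ -1.513878 < -0.1 is false → out
[4] lift (-1,-2): star map gives -0.394449; window check -0.7 ≤ -0.394449 < -0.1 is true → IN Λ
[5] lift (5,-8): star map gives 7.422205; window check -0.7 ≤ 7.422205 < -0.1 is false → out
[6] lift (7,5): star map gives 5.486122; window check -0.7 ≤ 5.486122 < -0.1 is false → out
[7] lift (1,6): star map gives -0.816654; window check -0.7 ≤ -0.816654 < -0.1 is false → out
[8] lift (-3,-4): star map gives -1.788897; window check -0.7 ≤ -1.788897 < -0.1 is false → out

4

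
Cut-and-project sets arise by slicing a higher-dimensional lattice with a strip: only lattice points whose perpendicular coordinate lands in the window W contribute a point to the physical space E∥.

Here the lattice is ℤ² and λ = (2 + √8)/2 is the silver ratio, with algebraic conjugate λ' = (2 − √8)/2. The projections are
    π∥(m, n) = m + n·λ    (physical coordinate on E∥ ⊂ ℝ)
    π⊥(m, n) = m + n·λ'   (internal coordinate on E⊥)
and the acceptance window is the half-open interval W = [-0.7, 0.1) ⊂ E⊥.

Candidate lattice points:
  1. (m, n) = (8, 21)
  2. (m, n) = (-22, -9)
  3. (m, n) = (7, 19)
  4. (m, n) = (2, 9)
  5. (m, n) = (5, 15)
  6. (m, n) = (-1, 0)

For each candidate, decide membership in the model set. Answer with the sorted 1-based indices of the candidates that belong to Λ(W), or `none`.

1

Numerically λ ≈ 2.414214 and λ' = −1/λ ≈ -0.414214.
candidate 1: (m,n)=(8,21) → π∥ = 8+21·λ ≈ 58.698485, π⊥ = 8+21·λ' ≈ -0.698485 ∈ [-0.7, 0.1) ⇒ IN Λ
candidate 2: (m,n)=(-22,-9) → π∥ = -22-9·λ ≈ -43.727922, π⊥ = -22-9·λ' ≈ -18.272078 ∉ [-0.7, 0.1) ⇒ out
candidate 3: (m,n)=(7,19) → π∥ = 7+19·λ ≈ 52.870058, π⊥ = 7+19·λ' ≈ -0.870058 ∉ [-0.7, 0.1) ⇒ out
candidate 4: (m,n)=(2,9) → π∥ = 2+9·λ ≈ 23.727922, π⊥ = 2+9·λ' ≈ -1.727922 ∉ [-0.7, 0.1) ⇒ out
candidate 5: (m,n)=(5,15) → π∥ = 5+15·λ ≈ 41.213203, π⊥ = 5+15·λ' ≈ -1.213203 ∉ [-0.7, 0.1) ⇒ out
candidate 6: (m,n)=(-1,0) → π∥ = -1+0·λ ≈ -1.000000, π⊥ = -1+0·λ' ≈ -1.000000 ∉ [-0.7, 0.1) ⇒ out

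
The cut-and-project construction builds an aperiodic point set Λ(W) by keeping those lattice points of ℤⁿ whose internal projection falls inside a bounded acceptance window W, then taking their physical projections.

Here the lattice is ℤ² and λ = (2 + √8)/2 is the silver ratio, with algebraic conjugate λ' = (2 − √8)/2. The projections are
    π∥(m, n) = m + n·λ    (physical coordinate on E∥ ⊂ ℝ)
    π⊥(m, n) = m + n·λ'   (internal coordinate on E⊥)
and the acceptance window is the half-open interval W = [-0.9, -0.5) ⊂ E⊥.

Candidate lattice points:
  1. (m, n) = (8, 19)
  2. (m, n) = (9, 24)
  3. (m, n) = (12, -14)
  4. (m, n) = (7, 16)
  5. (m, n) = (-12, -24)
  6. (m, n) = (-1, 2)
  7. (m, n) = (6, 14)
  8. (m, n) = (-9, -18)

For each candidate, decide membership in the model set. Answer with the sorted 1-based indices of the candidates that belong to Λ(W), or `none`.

none

Compute λ' = (2−√8)/2 = -0.414214, so π⊥(m,n) = m -0.414214·n.
[1] lift (8,19): star map gives 0.129942; window check -0.9 ≤ 0.129942 < -0.5 is false → out
[2] lift (9,24): star map gives -0.941125; window check -0.9 ≤ -0.941125 < -0.5 is false → out
[3] lift (12,-14): star map gives 17.798990; window check -0.9 ≤ 17.798990 < -0.5 is false → out
[4] lift (7,16): star map gives 0.372583; window check -0.9 ≤ 0.372583 < -0.5 is false → out
[5] lift (-12,-24): star map gives -2.058875; window check -0.9 ≤ -2.058875 < -0.5 is false → out
[6] lift (-1,2): star map gives -1.828427; window check -0.9 ≤ -1.828427 < -0.5 is false → out
[7] lift (6,14): star map gives 0.201010; window check -0.9 ≤ 0.201010 < -0.5 is false → out
[8] lift (-9,-18): star map gives -1.544156; window check -0.9 ≤ -1.544156 < -0.5 is false → out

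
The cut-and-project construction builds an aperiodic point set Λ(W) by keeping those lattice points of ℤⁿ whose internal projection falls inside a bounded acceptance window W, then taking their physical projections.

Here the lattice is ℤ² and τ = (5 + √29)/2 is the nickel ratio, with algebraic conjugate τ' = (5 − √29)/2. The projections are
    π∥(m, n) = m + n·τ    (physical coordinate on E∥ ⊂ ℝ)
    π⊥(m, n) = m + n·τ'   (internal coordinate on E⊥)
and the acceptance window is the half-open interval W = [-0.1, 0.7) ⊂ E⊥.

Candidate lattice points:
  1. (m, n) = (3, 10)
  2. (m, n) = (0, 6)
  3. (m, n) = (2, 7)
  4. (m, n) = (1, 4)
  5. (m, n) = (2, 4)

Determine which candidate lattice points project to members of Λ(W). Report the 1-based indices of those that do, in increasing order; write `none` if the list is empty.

3, 4

Numerically τ ≈ 5.192582 and τ' = −1/τ ≈ -0.192582.
[1] lift (3,10): star map gives 1.074176; window check -0.1 ≤ 1.074176 < 0.7 is false → out
[2] lift (0,6): star map gives -1.155494; window check -0.1 ≤ -1.155494 < 0.7 is false → out
[3] lift (2,7): star map gives 0.651923; window check -0.1 ≤ 0.651923 < 0.7 is true → IN Λ
[4] lift (1,4): star map gives 0.229670; window check -0.1 ≤ 0.229670 < 0.7 is true → IN Λ
[5] lift (2,4): star map gives 1.229670; window check -0.1 ≤ 1.229670 < 0.7 is false → out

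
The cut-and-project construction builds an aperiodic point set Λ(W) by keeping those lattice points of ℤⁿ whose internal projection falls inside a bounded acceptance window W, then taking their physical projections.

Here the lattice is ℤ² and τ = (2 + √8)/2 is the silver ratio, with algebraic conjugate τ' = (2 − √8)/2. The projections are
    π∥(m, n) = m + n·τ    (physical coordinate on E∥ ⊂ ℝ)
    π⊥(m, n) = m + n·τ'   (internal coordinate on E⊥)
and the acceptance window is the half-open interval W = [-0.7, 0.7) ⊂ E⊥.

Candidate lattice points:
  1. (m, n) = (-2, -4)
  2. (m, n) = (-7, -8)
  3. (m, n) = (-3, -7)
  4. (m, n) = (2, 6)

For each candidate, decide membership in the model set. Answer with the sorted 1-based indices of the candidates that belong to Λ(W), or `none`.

Compute τ' = (2−√8)/2 = -0.414214, so π⊥(m,n) = m -0.414214·n.
candidate 1: (m,n)=(-2,-4) → π∥ = -2-4·τ ≈ -11.656854, π⊥ = -2-4·τ' ≈ -0.343146 ∈ [-0.7, 0.7) ⇒ IN Λ
candidate 2: (m,n)=(-7,-8) → π∥ = -7-8·τ ≈ -26.313708, π⊥ = -7-8·τ' ≈ -3.686292 ∉ [-0.7, 0.7) ⇒ out
candidate 3: (m,n)=(-3,-7) → π∥ = -3-7·τ ≈ -19.899495, π⊥ = -3-7·τ' ≈ -0.100505 ∈ [-0.7, 0.7) ⇒ IN Λ
candidate 4: (m,n)=(2,6) → π∥ = 2+6·τ ≈ 16.485281, π⊥ = 2+6·τ' ≈ -0.485281 ∈ [-0.7, 0.7) ⇒ IN Λ

1, 3, 4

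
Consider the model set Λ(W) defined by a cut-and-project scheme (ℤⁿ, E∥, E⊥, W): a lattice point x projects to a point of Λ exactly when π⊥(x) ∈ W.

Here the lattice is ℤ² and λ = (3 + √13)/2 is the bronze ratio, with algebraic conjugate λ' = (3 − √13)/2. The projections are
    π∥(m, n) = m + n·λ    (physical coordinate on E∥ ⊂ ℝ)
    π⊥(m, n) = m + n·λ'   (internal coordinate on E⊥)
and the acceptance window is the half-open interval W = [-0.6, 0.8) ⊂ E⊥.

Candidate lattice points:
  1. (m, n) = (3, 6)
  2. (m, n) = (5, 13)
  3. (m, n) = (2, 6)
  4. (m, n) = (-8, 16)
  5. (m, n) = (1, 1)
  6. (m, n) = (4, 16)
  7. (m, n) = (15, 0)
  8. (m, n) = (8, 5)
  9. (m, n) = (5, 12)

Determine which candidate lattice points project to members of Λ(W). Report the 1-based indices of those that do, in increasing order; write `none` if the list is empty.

3, 5

λ' = (3−√13)/2 ≈ -0.3028.
#1 (3,6): internal coord 3 + (6)·λ' = +1.1833; +1.1833 ∉ [-0.6, 0.8) → out
#2 (5,13): internal coord 5 + (13)·λ' = +1.0639; +1.0639 ∉ [-0.6, 0.8) → out
#3 (2,6): internal coord 2 + (6)·λ' = +0.1833; +0.1833 ∈ [-0.6, 0.8) → IN Λ
#4 (-8,16): internal coord -8 + (16)·λ' = -12.8444; -12.8444 ∉ [-0.6, 0.8) → out
#5 (1,1): internal coord 1 + (1)·λ' = +0.6972; +0.6972 ∈ [-0.6, 0.8) → IN Λ
#6 (4,16): internal coord 4 + (16)·λ' = -0.8444; -0.8444 ∉ [-0.6, 0.8) → out
#7 (15,0): internal coord 15 + (0)·λ' = +15.0000; +15.0000 ∉ [-0.6, 0.8) → out
#8 (8,5): internal coord 8 + (5)·λ' = +6.4861; +6.4861 ∉ [-0.6, 0.8) → out
#9 (5,12): internal coord 5 + (12)·λ' = +1.3667; +1.3667 ∉ [-0.6, 0.8) → out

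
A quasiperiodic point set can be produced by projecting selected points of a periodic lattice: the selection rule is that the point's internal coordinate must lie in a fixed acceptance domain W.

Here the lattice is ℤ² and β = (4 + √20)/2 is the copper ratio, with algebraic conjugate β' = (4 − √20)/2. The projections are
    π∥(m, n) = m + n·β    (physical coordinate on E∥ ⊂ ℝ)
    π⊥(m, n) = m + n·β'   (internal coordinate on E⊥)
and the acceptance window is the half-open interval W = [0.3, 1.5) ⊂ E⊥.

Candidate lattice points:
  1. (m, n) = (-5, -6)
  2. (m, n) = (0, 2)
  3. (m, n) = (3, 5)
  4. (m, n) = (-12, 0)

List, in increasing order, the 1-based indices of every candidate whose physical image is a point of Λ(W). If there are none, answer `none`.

β' = (4−√20)/2 ≈ -0.2361.
[1] lift (-5,-6): star map gives -3.5836; window check 0.3 ≤ -3.5836 < 1.5 is false → out
[2] lift (0,2): star map gives -0.4721; window check 0.3 ≤ -0.4721 < 1.5 is false → out
[3] lift (3,5): star map gives 1.8197; window check 0.3 ≤ 1.8197 < 1.5 is false → out
[4] lift (-12,0): star map gives -12.0000; window check 0.3 ≤ -12.0000 < 1.5 is false → out

none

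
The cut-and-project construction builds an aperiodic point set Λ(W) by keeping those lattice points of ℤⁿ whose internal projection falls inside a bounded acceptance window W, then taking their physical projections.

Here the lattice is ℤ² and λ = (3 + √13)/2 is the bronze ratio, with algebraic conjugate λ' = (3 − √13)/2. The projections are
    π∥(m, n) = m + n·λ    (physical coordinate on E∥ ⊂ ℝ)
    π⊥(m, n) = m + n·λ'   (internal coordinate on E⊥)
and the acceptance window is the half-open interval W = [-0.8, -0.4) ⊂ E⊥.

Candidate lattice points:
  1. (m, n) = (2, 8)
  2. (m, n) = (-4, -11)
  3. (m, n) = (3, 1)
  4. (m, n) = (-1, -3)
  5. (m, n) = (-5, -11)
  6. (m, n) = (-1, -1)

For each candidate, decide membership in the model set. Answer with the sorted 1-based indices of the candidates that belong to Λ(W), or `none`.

λ' = (3−√13)/2 ≈ -0.3028.
#1 (2,8): internal coord 2 + (8)·λ' = -0.4222; -0.4222 ∈ [-0.8, -0.4) → IN Λ
#2 (-4,-11): internal coord -4 + (-11)·λ' = -0.6695; -0.6695 ∈ [-0.8, -0.4) → IN Λ
#3 (3,1): internal coord 3 + (1)·λ' = +2.6972; +2.6972 ∉ [-0.8, -0.4) → out
#4 (-1,-3): internal coord -1 + (-3)·λ' = -0.0917; -0.0917 ∉ [-0.8, -0.4) → out
#5 (-5,-11): internal coord -5 + (-11)·λ' = -1.6695; -1.6695 ∉ [-0.8, -0.4) → out
#6 (-1,-1): internal coord -1 + (-1)·λ' = -0.6972; -0.6972 ∈ [-0.8, -0.4) → IN Λ

1, 2, 6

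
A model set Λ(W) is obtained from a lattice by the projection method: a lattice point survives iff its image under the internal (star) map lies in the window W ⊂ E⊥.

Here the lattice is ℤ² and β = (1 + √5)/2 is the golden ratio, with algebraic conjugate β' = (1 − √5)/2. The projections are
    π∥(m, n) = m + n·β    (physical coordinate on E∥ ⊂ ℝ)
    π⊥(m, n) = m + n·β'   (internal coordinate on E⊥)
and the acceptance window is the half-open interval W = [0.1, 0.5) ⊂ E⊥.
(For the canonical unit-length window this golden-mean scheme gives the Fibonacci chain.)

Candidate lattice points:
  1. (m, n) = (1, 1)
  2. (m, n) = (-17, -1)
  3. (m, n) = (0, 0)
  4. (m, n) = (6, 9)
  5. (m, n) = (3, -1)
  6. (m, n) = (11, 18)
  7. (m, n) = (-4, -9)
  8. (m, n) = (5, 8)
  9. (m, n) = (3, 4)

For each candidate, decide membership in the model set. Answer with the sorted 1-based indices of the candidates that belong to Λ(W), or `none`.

β' = (1−√5)/2 ≈ -0.6180.
#1 (1,1): internal coord 1 + (1)·β' = +0.3820; +0.3820 ∈ [0.1, 0.5) → IN Λ
#2 (-17,-1): internal coord -17 + (-1)·β' = -16.3820; -16.3820 ∉ [0.1, 0.5) → out
#3 (0,0): internal coord 0 + (0)·β' = +0.0000; +0.0000 ∉ [0.1, 0.5) → out
#4 (6,9): internal coord 6 + (9)·β' = +0.4377; +0.4377 ∈ [0.1, 0.5) → IN Λ
#5 (3,-1): internal coord 3 + (-1)·β' = +3.6180; +3.6180 ∉ [0.1, 0.5) → out
#6 (11,18): internal coord 11 + (18)·β' = -0.1246; -0.1246 ∉ [0.1, 0.5) → out
#7 (-4,-9): internal coord -4 + (-9)·β' = +1.5623; +1.5623 ∉ [0.1, 0.5) → out
#8 (5,8): internal coord 5 + (8)·β' = +0.0557; +0.0557 ∉ [0.1, 0.5) → out
#9 (3,4): internal coord 3 + (4)·β' = +0.5279; +0.5279 ∉ [0.1, 0.5) → out

1, 4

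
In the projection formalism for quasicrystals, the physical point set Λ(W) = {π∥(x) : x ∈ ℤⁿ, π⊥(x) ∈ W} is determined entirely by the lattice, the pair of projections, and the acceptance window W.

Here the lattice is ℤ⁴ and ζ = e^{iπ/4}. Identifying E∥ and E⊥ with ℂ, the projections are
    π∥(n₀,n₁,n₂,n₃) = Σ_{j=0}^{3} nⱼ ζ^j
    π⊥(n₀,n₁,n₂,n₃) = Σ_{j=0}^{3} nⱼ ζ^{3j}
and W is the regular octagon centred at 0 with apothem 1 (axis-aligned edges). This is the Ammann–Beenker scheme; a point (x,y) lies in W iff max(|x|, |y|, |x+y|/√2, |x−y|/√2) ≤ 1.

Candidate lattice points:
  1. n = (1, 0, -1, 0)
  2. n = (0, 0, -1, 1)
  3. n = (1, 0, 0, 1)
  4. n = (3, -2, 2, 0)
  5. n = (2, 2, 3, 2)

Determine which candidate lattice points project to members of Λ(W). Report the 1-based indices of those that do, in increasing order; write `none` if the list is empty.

With ζ = e^{iπ/4} the internal vectors are ζ^0,ζ^3,ζ^6,ζ^9.
#1 (1, 0, -1, 0): internal (1.000000, 1.000000); octagon support 1.414214 vs apothem 1 → ∉ W
#2 (0, 0, -1, 1): internal (0.707107, 1.707107); octagon support 1.707107 vs apothem 1 → ∉ W
#3 (1, 0, 0, 1): internal (1.707107, 0.707107); octagon support 1.707107 vs apothem 1 → ∉ W
#4 (3, -2, 2, 0): internal (4.414214, -3.414214); octagon support 5.535534 vs apothem 1 → ∉ W
#5 (2, 2, 3, 2): internal (2.000000, -0.171573); octagon support 2.000000 vs apothem 1 → ∉ W

none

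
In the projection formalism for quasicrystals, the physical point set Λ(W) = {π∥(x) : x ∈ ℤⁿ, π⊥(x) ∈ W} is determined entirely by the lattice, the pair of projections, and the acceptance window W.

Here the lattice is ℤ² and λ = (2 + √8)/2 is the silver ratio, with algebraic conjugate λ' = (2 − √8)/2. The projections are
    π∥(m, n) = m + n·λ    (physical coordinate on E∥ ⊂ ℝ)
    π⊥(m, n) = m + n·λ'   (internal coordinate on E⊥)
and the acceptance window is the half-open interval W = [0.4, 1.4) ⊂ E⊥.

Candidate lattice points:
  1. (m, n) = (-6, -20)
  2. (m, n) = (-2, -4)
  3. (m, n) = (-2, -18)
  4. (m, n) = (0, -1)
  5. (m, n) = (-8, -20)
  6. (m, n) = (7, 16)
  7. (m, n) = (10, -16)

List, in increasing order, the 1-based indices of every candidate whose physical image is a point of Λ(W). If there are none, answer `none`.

Compute λ' = (2−√8)/2 = -0.41421, so π⊥(m,n) = m -0.41421·n.
#1 (-6,-20): internal coord -6 + (-20)·λ' = +2.28427; +2.28427 ∉ [0.4, 1.4) → out
#2 (-2,-4): internal coord -2 + (-4)·λ' = -0.34315; -0.34315 ∉ [0.4, 1.4) → out
#3 (-2,-18): internal coord -2 + (-18)·λ' = +5.45584; +5.45584 ∉ [0.4, 1.4) → out
#4 (0,-1): internal coord 0 + (-1)·λ' = +0.41421; +0.41421 ∈ [0.4, 1.4) → IN Λ
#5 (-8,-20): internal coord -8 + (-20)·λ' = +0.28427; +0.28427 ∉ [0.4, 1.4) → out
#6 (7,16): internal coord 7 + (16)·λ' = +0.37258; +0.37258 ∉ [0.4, 1.4) → out
#7 (10,-16): internal coord 10 + (-16)·λ' = +16.62742; +16.62742 ∉ [0.4, 1.4) → out

4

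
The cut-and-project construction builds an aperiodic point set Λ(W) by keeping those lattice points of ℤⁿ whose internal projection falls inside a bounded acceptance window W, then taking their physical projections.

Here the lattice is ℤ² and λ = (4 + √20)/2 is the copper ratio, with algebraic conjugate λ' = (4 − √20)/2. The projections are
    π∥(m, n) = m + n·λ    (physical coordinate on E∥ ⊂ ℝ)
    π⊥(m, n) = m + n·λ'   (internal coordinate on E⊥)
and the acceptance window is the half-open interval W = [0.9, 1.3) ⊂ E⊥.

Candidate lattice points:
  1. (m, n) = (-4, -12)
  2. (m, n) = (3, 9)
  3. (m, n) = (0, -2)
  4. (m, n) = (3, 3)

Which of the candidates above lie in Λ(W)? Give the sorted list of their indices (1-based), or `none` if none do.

Compute λ' = (4−√20)/2 = -0.2361, so π⊥(m,n) = m -0.2361·n.
[1] lift (-4,-12): star map gives -1.1672; window check 0.9 ≤ -1.1672 < 1.3 is false → out
[2] lift (3,9): star map gives 0.8754; window check 0.9 ≤ 0.8754 < 1.3 is false → out
[3] lift (0,-2): star map gives 0.4721; window check 0.9 ≤ 0.4721 < 1.3 is false → out
[4] lift (3,3): star map gives 2.2918; window check 0.9 ≤ 2.2918 < 1.3 is false → out

none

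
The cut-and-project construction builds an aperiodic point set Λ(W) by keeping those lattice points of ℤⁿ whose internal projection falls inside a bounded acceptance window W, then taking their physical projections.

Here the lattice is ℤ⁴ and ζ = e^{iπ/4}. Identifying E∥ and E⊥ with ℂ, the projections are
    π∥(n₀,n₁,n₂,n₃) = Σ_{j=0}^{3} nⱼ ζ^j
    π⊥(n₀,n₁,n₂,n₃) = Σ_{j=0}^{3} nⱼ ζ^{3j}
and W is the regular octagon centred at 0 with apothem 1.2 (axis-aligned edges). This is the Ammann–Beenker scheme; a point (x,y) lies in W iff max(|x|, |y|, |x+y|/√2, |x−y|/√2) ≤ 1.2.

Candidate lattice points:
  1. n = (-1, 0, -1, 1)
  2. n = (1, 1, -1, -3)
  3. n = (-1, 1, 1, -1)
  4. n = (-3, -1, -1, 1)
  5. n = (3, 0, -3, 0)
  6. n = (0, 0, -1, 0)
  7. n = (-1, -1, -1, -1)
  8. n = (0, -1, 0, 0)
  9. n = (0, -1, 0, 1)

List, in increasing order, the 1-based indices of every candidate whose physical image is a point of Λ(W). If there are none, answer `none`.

With ζ = e^{iπ/4} the internal vectors are ζ^0,ζ^3,ζ^6,ζ^9.
candidate 1: n = (-1, 0, -1, 1) → π⊥ ≈ (-0.292893, +1.707107); max(|x|,|y|,|x±y|/√2) = 1.707107 > 1.2 ⇒ ∉ W
candidate 2: n = (1, 1, -1, -3) → π⊥ ≈ (-1.828427, -0.414214); max(|x|,|y|,|x±y|/√2) = 1.828427 > 1.2 ⇒ ∉ W
candidate 3: n = (-1, 1, 1, -1) → π⊥ ≈ (-2.414214, -1.000000); max(|x|,|y|,|x±y|/√2) = 2.414214 > 1.2 ⇒ ∉ W
candidate 4: n = (-3, -1, -1, 1) → π⊥ ≈ (-1.585786, +1.000000); max(|x|,|y|,|x±y|/√2) = 1.828427 > 1.2 ⇒ ∉ W
candidate 5: n = (3, 0, -3, 0) → π⊥ ≈ (+3.000000, +3.000000); max(|x|,|y|,|x±y|/√2) = 4.242641 > 1.2 ⇒ ∉ W
candidate 6: n = (0, 0, -1, 0) → π⊥ ≈ (+0.000000, +1.000000); max(|x|,|y|,|x±y|/√2) = 1.000000 ≤ 1.2 ⇒ ∈ W
candidate 7: n = (-1, -1, -1, -1) → π⊥ ≈ (-1.000000, -0.414214); max(|x|,|y|,|x±y|/√2) = 1.000000 ≤ 1.2 ⇒ ∈ W
candidate 8: n = (0, -1, 0, 0) → π⊥ ≈ (+0.707107, -0.707107); max(|x|,|y|,|x±y|/√2) = 1.000000 ≤ 1.2 ⇒ ∈ W
candidate 9: n = (0, -1, 0, 1) → π⊥ ≈ (+1.414214, +0.000000); max(|x|,|y|,|x±y|/√2) = 1.414214 > 1.2 ⇒ ∉ W

6, 7, 8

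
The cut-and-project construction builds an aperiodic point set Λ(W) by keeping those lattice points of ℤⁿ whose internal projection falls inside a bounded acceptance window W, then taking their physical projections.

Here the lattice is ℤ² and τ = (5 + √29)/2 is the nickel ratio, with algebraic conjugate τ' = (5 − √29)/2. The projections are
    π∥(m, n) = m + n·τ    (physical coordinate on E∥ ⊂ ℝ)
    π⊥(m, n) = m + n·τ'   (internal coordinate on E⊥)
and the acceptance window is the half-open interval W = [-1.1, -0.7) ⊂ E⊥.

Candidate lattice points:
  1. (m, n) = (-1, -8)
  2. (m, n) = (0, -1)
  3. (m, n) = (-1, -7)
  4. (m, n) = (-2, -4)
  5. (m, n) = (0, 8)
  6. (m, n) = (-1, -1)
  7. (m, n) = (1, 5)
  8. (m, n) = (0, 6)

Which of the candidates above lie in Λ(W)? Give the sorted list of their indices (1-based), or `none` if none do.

6

τ' = (5−√29)/2 ≈ -0.192582.
#1 (-1,-8): internal coord -1 + (-8)·τ' = +0.540659; +0.540659 ∉ [-1.1, -0.7) → out
#2 (0,-1): internal coord 0 + (-1)·τ' = +0.192582; +0.192582 ∉ [-1.1, -0.7) → out
#3 (-1,-7): internal coord -1 + (-7)·τ' = +0.348077; +0.348077 ∉ [-1.1, -0.7) → out
#4 (-2,-4): internal coord -2 + (-4)·τ' = -1.229670; -1.229670 ∉ [-1.1, -0.7) → out
#5 (0,8): internal coord 0 + (8)·τ' = -1.540659; -1.540659 ∉ [-1.1, -0.7) → out
#6 (-1,-1): internal coord -1 + (-1)·τ' = -0.807418; -0.807418 ∈ [-1.1, -0.7) → IN Λ
#7 (1,5): internal coord 1 + (5)·τ' = +0.037088; +0.037088 ∉ [-1.1, -0.7) → out
#8 (0,6): internal coord 0 + (6)·τ' = -1.155494; -1.155494 ∉ [-1.1, -0.7) → out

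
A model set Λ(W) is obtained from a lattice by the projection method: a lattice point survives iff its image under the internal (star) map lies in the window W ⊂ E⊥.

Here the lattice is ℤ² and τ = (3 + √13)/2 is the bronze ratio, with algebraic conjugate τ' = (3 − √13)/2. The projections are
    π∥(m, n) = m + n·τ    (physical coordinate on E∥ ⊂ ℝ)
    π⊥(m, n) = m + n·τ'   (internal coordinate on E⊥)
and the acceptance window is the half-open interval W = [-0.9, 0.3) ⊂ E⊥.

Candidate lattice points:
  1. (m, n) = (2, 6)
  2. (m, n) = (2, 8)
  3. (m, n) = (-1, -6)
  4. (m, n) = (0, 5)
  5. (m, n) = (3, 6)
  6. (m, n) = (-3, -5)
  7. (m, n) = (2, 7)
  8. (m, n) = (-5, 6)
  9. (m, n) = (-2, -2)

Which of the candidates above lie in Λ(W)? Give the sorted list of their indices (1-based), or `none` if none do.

Numerically τ ≈ 3.302776 and τ' = −1/τ ≈ -0.302776.
[1] lift (2,6): star map gives 0.183346; window check -0.9 ≤ 0.183346 < 0.3 is true → IN Λ
[2] lift (2,8): star map gives -0.422205; window check -0.9 ≤ -0.422205 < 0.3 is true → IN Λ
[3] lift (-1,-6): star map gives 0.816654; window check -0.9 ≤ 0.816654 < 0.3 is false → out
[4] lift (0,5): star map gives -1.513878; window check -0.9 ≤ -1.513878 < 0.3 is false → out
[5] lift (3,6): star map gives 1.183346; window check -0.9 ≤ 1.183346 < 0.3 is false → out
[6] lift (-3,-5): star map gives -1.486122; window check -0.9 ≤ -1.486122 < 0.3 is false → out
[7] lift (2,7): star map gives -0.119429; window check -0.9 ≤ -0.119429 < 0.3 is true → IN Λ
[8] lift (-5,6): star map gives -6.816654; window check -0.9 ≤ -6.816654 < 0.3 is false → out
[9] lift (-2,-2): star map gives -1.394449; window check -0.9 ≤ -1.394449 < 0.3 is false → out

1, 2, 7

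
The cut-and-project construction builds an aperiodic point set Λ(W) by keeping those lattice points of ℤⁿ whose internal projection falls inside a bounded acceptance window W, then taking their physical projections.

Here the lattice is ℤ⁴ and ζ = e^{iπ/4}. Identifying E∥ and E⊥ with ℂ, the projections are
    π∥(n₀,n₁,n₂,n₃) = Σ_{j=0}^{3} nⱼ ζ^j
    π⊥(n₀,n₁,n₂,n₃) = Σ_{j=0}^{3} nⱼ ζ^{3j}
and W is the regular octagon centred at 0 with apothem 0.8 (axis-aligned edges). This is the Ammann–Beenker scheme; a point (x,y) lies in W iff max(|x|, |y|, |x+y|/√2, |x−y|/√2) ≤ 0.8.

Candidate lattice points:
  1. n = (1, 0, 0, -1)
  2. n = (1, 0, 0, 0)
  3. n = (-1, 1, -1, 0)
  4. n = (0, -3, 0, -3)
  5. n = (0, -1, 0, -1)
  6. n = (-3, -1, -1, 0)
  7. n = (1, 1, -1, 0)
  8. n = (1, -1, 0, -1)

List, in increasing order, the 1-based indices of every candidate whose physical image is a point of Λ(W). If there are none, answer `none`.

π⊥(n) = n₀ + n₁ζ³ + n₂ζ⁶ + n₃ζ⁹ where ζ = e^{iπ/4}.
candidate 1: n = (1, 0, 0, -1) → π⊥ ≈ (+0.29289, -0.70711); max(|x|,|y|,|x±y|/√2) = 0.70711 ≤ 0.8 ⇒ ∈ W
candidate 2: n = (1, 0, 0, 0) → π⊥ ≈ (+1.00000, +0.00000); max(|x|,|y|,|x±y|/√2) = 1.00000 > 0.8 ⇒ ∉ W
candidate 3: n = (-1, 1, -1, 0) → π⊥ ≈ (-1.70711, +1.70711); max(|x|,|y|,|x±y|/√2) = 2.41421 > 0.8 ⇒ ∉ W
candidate 4: n = (0, -3, 0, -3) → π⊥ ≈ (+0.00000, -4.24264); max(|x|,|y|,|x±y|/√2) = 4.24264 > 0.8 ⇒ ∉ W
candidate 5: n = (0, -1, 0, -1) → π⊥ ≈ (+0.00000, -1.41421); max(|x|,|y|,|x±y|/√2) = 1.41421 > 0.8 ⇒ ∉ W
candidate 6: n = (-3, -1, -1, 0) → π⊥ ≈ (-2.29289, +0.29289); max(|x|,|y|,|x±y|/√2) = 2.29289 > 0.8 ⇒ ∉ W
candidate 7: n = (1, 1, -1, 0) → π⊥ ≈ (+0.29289, +1.70711); max(|x|,|y|,|x±y|/√2) = 1.70711 > 0.8 ⇒ ∉ W
candidate 8: n = (1, -1, 0, -1) → π⊥ ≈ (+1.00000, -1.41421); max(|x|,|y|,|x±y|/√2) = 1.70711 > 0.8 ⇒ ∉ W

1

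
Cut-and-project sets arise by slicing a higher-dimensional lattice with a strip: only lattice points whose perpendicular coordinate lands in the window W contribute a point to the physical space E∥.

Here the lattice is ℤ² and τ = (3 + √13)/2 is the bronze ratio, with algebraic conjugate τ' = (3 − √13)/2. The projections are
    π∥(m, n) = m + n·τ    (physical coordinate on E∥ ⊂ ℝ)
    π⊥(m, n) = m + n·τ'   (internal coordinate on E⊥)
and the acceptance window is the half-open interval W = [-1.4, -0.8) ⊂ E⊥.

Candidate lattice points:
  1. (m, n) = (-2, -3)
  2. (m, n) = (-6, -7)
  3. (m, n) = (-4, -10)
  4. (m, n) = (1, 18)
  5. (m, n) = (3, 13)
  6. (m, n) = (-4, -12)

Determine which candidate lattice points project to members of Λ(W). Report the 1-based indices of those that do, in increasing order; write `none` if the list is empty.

τ' = (3−√13)/2 ≈ -0.30278.
#1 (-2,-3): internal coord -2 + (-3)·τ' = -1.09167; -1.09167 ∈ [-1.4, -0.8) → IN Λ
#2 (-6,-7): internal coord -6 + (-7)·τ' = -3.88057; -3.88057 ∉ [-1.4, -0.8) → out
#3 (-4,-10): internal coord -4 + (-10)·τ' = -0.97224; -0.97224 ∈ [-1.4, -0.8) → IN Λ
#4 (1,18): internal coord 1 + (18)·τ' = -4.44996; -4.44996 ∉ [-1.4, -0.8) → out
#5 (3,13): internal coord 3 + (13)·τ' = -0.93608; -0.93608 ∈ [-1.4, -0.8) → IN Λ
#6 (-4,-12): internal coord -4 + (-12)·τ' = -0.36669; -0.36669 ∉ [-1.4, -0.8) → out

1, 3, 5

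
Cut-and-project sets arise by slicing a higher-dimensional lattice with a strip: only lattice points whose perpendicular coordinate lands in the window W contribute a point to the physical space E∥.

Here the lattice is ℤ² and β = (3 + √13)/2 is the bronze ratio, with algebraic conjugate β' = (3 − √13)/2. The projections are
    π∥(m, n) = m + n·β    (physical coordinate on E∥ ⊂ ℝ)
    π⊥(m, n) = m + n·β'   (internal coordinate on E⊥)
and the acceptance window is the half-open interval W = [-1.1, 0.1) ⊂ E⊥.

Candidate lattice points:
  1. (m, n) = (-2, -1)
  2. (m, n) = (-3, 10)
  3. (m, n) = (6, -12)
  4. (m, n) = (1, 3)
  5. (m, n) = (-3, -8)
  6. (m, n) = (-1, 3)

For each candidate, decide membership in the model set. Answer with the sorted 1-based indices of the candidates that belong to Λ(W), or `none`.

Numerically β ≈ 3.30278 and β' = −1/β ≈ -0.30278.
candidate 1: (m,n)=(-2,-1) → π∥ = -2-1·β ≈ -5.30278, π⊥ = -2-1·β' ≈ -1.69722 ∉ [-1.1, 0.1) ⇒ out
candidate 2: (m,n)=(-3,10) → π∥ = -3+10·β ≈ 30.02776, π⊥ = -3+10·β' ≈ -6.02776 ∉ [-1.1, 0.1) ⇒ out
candidate 3: (m,n)=(6,-12) → π∥ = 6-12·β ≈ -33.63331, π⊥ = 6-12·β' ≈ 9.63331 ∉ [-1.1, 0.1) ⇒ out
candidate 4: (m,n)=(1,3) → π∥ = 1+3·β ≈ 10.90833, π⊥ = 1+3·β' ≈ 0.09167 ∈ [-1.1, 0.1) ⇒ IN Λ
candidate 5: (m,n)=(-3,-8) → π∥ = -3-8·β ≈ -29.42221, π⊥ = -3-8·β' ≈ -0.57779 ∈ [-1.1, 0.1) ⇒ IN Λ
candidate 6: (m,n)=(-1,3) → π∥ = -1+3·β ≈ 8.90833, π⊥ = -1+3·β' ≈ -1.90833 ∉ [-1.1, 0.1) ⇒ out

4, 5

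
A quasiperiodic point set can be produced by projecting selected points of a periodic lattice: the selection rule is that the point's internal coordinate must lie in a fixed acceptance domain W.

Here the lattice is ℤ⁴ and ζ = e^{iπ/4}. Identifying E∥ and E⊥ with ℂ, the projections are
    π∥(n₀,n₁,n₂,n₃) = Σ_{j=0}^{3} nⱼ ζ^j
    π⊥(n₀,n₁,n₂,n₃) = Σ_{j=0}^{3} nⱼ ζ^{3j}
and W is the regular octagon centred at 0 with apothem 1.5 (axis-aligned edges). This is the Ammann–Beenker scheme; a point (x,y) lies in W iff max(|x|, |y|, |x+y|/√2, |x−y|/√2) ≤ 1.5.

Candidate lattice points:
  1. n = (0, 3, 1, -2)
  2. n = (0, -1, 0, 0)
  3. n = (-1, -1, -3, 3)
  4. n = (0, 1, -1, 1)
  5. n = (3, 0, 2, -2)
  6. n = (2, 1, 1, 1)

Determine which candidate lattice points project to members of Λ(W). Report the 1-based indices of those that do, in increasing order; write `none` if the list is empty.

2

π⊥(n) = n₀ + n₁ζ³ + n₂ζ⁶ + n₃ζ⁹ where ζ = e^{iπ/4}.
#1 (0, 3, 1, -2): internal (-3.535534, -0.292893); octagon support 3.535534 vs apothem 1.5 → ∉ W
#2 (0, -1, 0, 0): internal (0.707107, -0.707107); octagon support 1.000000 vs apothem 1.5 → ∈ W
#3 (-1, -1, -3, 3): internal (1.828427, 4.414214); octagon support 4.414214 vs apothem 1.5 → ∉ W
#4 (0, 1, -1, 1): internal (0.000000, 2.414214); octagon support 2.414214 vs apothem 1.5 → ∉ W
#5 (3, 0, 2, -2): internal (1.585786, -3.414214); octagon support 3.535534 vs apothem 1.5 → ∉ W
#6 (2, 1, 1, 1): internal (2.000000, 0.414214); octagon support 2.000000 vs apothem 1.5 → ∉ W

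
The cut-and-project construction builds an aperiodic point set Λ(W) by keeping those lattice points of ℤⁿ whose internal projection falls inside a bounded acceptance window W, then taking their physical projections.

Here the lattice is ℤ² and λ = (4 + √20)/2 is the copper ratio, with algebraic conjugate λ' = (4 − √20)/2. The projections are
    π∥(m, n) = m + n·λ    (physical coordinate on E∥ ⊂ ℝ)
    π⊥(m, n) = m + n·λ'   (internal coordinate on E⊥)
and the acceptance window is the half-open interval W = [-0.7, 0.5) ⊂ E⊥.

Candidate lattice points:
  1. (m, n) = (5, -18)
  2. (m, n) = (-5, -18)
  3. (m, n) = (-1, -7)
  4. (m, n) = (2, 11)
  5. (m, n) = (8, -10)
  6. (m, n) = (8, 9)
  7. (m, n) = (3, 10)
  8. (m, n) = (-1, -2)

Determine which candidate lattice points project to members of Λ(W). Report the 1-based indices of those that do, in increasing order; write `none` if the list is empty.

4, 8

λ' = (4−√20)/2 ≈ -0.236068.
candidate 1: (m,n)=(5,-18) → π∥ = 5-18·λ ≈ -71.249224, π⊥ = 5-18·λ' ≈ 9.249224 ∉ [-0.7, 0.5) ⇒ out
candidate 2: (m,n)=(-5,-18) → π∥ = -5-18·λ ≈ -81.249224, π⊥ = -5-18·λ' ≈ -0.750776 ∉ [-0.7, 0.5) ⇒ out
candidate 3: (m,n)=(-1,-7) → π∥ = -1-7·λ ≈ -30.652476, π⊥ = -1-7·λ' ≈ 0.652476 ∉ [-0.7, 0.5) ⇒ out
candidate 4: (m,n)=(2,11) → π∥ = 2+11·λ ≈ 48.596748, π⊥ = 2+11·λ' ≈ -0.596748 ∈ [-0.7, 0.5) ⇒ IN Λ
candidate 5: (m,n)=(8,-10) → π∥ = 8-10·λ ≈ -34.360680, π⊥ = 8-10·λ' ≈ 10.360680 ∉ [-0.7, 0.5) ⇒ out
candidate 6: (m,n)=(8,9) → π∥ = 8+9·λ ≈ 46.124612, π⊥ = 8+9·λ' ≈ 5.875388 ∉ [-0.7, 0.5) ⇒ out
candidate 7: (m,n)=(3,10) → π∥ = 3+10·λ ≈ 45.360680, π⊥ = 3+10·λ' ≈ 0.639320 ∉ [-0.7, 0.5) ⇒ out
candidate 8: (m,n)=(-1,-2) → π∥ = -1-2·λ ≈ -9.472136, π⊥ = -1-2·λ' ≈ -0.527864 ∈ [-0.7, 0.5) ⇒ IN Λ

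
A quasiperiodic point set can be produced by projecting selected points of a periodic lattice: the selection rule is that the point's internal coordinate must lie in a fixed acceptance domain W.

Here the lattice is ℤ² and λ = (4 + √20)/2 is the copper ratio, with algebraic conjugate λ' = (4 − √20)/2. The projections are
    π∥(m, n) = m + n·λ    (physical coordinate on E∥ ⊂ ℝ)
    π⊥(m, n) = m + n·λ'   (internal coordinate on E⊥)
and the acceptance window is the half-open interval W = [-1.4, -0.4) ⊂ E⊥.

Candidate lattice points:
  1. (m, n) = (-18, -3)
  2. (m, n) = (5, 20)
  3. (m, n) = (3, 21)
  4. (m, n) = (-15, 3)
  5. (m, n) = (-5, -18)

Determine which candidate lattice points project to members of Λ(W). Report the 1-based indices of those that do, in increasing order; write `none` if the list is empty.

5

Compute λ' = (4−√20)/2 = -0.2361, so π⊥(m,n) = m -0.2361·n.
candidate 1: (m,n)=(-18,-3) → π∥ = -18-3·λ ≈ -30.7082, π⊥ = -18-3·λ' ≈ -17.2918 ∉ [-1.4, -0.4) ⇒ out
candidate 2: (m,n)=(5,20) → π∥ = 5+20·λ ≈ 89.7214, π⊥ = 5+20·λ' ≈ 0.2786 ∉ [-1.4, -0.4) ⇒ out
candidate 3: (m,n)=(3,21) → π∥ = 3+21·λ ≈ 91.9574, π⊥ = 3+21·λ' ≈ -1.9574 ∉ [-1.4, -0.4) ⇒ out
candidate 4: (m,n)=(-15,3) → π∥ = -15+3·λ ≈ -2.2918, π⊥ = -15+3·λ' ≈ -15.7082 ∉ [-1.4, -0.4) ⇒ out
candidate 5: (m,n)=(-5,-18) → π∥ = -5-18·λ ≈ -81.2492, π⊥ = -5-18·λ' ≈ -0.7508 ∈ [-1.4, -0.4) ⇒ IN Λ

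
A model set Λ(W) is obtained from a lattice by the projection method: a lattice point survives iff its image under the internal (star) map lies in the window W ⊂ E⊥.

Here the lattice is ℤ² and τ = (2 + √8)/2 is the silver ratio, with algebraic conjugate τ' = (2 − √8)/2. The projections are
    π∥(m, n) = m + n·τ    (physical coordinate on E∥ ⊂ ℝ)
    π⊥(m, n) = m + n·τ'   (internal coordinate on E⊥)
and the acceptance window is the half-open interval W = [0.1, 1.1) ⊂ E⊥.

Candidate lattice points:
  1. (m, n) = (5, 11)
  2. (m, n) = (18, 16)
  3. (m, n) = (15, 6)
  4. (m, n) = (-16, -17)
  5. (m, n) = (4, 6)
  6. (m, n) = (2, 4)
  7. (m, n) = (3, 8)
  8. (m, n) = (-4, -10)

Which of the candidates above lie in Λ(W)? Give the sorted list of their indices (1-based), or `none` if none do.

1, 6, 8

τ' = (2−√8)/2 ≈ -0.41421.
#1 (5,11): internal coord 5 + (11)·τ' = +0.44365; +0.44365 ∈ [0.1, 1.1) → IN Λ
#2 (18,16): internal coord 18 + (16)·τ' = +11.37258; +11.37258 ∉ [0.1, 1.1) → out
#3 (15,6): internal coord 15 + (6)·τ' = +12.51472; +12.51472 ∉ [0.1, 1.1) → out
#4 (-16,-17): internal coord -16 + (-17)·τ' = -8.95837; -8.95837 ∉ [0.1, 1.1) → out
#5 (4,6): internal coord 4 + (6)·τ' = +1.51472; +1.51472 ∉ [0.1, 1.1) → out
#6 (2,4): internal coord 2 + (4)·τ' = +0.34315; +0.34315 ∈ [0.1, 1.1) → IN Λ
#7 (3,8): internal coord 3 + (8)·τ' = -0.31371; -0.31371 ∉ [0.1, 1.1) → out
#8 (-4,-10): internal coord -4 + (-10)·τ' = +0.14214; +0.14214 ∈ [0.1, 1.1) → IN Λ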